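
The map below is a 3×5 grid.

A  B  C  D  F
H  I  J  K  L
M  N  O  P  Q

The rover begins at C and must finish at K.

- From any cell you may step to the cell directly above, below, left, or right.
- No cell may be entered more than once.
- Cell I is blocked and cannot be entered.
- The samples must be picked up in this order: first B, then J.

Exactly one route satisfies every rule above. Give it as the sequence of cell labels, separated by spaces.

The waypoints must appear in the order B, J, with no cell reused.
Route from C: left 2 to A, down 2 to M, right 2 to O, up 1 to J, right 1 to K — 8 moves in all.
Check: order respected (B at step 1, J at step 7).

C B A H M N O J K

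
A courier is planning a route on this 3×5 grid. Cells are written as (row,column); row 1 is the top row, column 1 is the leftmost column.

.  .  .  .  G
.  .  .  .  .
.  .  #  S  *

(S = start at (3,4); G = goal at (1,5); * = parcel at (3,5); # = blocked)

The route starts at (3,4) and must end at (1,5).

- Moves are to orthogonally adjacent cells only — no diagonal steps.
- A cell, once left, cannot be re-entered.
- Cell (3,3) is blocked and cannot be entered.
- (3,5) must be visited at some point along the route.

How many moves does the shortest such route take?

Any route passes through (3,5) somewhere between (3,4) and (1,5). Summing Manhattan distances along the two legs ((3,4) → (3,5) → (1,5)) gives a lower bound of 1 + 2 = 3 moves.
A route of 3 moves achieves this: (3,4) → (3,5) → (2,5) → (1,5).
Since 3 matches the lower bound, it is optimal.

3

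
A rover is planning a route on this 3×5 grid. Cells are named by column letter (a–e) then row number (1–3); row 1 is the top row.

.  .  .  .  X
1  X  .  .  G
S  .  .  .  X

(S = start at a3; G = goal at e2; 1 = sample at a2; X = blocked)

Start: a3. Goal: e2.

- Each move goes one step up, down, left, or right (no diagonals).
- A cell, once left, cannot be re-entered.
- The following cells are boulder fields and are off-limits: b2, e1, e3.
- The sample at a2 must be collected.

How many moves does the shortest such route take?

7

Any route passes through a2 somewhere between a3 and e2. Summing Manhattan distances along the two legs (a3 → a2 → e2) gives a lower bound of 1 + 4 = 5 moves.
That bound ignores the blocked cells. Measuring each leg by the fewest moves that actually steer around them (a3→a2: 1; a2→e2: 6) raises the lower bound to 7.
A route of 7 moves exists: a3 → a2 → a1 → b1 → c1 → c2 → d2 → e2.
Since 7 matches that lower bound, it is optimal.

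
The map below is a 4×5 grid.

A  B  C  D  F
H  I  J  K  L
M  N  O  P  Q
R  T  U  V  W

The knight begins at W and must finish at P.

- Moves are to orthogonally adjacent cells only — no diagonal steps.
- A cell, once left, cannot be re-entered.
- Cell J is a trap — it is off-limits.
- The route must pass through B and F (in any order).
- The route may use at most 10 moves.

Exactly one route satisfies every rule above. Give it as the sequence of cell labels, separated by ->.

The 10-move cap with required stops at B, F leaves no slack for detours.
Route from W: up 3 to F, left 3 to B, down 2 to N, right 2 to P — 10 moves in all.
Check: all required cells visited; 10 ≤ 10 moves.

W -> Q -> L -> F -> D -> C -> B -> I -> N -> O -> P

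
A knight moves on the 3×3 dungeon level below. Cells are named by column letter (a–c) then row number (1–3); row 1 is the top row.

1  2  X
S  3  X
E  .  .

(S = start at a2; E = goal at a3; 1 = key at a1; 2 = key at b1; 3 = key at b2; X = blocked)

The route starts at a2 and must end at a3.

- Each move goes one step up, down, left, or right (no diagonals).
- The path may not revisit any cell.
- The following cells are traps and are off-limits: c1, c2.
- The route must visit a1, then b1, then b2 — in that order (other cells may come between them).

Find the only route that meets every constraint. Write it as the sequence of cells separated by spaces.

The waypoints must appear in the order a1, b1, b2, with no cell reused.
Route from a2: up 1 to a1, right 1 to b1, down 2 to b3, left 1 to a3 — 5 moves in all.
Check: order respected (1 at step 1, 2 at step 2, 3 at step 3).

a2 a1 b1 b2 b3 a3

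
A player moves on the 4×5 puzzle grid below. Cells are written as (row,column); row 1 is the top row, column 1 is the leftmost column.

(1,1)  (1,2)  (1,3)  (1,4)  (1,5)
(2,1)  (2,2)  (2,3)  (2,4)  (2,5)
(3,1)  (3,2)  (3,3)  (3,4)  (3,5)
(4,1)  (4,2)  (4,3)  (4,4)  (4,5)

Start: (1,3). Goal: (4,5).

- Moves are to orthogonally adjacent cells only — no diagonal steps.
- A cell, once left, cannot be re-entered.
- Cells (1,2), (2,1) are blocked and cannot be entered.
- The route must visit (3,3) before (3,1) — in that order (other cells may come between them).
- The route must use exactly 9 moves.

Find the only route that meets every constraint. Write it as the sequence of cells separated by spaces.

(1,3) (2,3) (3,3) (3,2) (3,1) (4,1) (4,2) (4,3) (4,4) (4,5)

The waypoints must appear in the order (3,3), (3,1), with no cell reused.
Route from (1,3): down 2 to (3,3), left 2 to (3,1), down 1 to (4,1), right 4 to (4,5) — 9 moves in all.
Check: order respected ((3,3) at step 2, (3,1) at step 4); 9 moves as required.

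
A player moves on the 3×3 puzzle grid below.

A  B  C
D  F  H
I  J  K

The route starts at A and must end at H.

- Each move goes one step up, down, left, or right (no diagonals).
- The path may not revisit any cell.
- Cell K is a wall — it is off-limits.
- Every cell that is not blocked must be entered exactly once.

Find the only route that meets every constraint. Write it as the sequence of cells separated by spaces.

A D I J F B C H

Need to visit all 8 open cells exactly once, starting at A and ending at H.
Cell J has only two open neighbours (F and I), so the path must pass straight through it: one of those is the cell it's entered from and the other is where it exits.
Route from A: 2× down (reaching I), right to J, 2× up (reaching B), right to C, down to H — 7 moves in all.
Check: all 8 open cells covered.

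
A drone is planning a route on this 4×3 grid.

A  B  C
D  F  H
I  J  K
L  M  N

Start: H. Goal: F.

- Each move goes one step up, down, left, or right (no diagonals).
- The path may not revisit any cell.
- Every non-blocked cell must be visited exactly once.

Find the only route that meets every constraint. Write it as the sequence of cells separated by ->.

Need to visit all 12 open cells exactly once, starting at H and ending at F.
Cell A has only two open neighbours (D and B), so the path must pass straight through it: one of those is the cell it's entered from and the other is where it exits.
Route from H: up to C, 2× left (reaching A), 3× down (reaching L), 2× right (reaching N), up to K, left to J, up to F — 11 moves in all.
Check: all 12 open cells covered.

H -> C -> B -> A -> D -> I -> L -> M -> N -> K -> J -> F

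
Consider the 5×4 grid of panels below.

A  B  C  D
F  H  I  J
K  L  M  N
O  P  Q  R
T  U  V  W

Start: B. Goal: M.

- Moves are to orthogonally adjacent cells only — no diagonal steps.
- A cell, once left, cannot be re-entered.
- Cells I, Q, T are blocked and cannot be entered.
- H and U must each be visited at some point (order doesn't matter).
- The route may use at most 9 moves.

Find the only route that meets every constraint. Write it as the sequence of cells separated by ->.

The 9-move cap with required stops at H, U leaves no slack for detours.
Route from B: down 4 to U, right 2 to W, up 2 to N, left 1 to M — 9 moves in all.
Check: all required cells visited; 9 ≤ 9 moves.

B -> H -> L -> P -> U -> V -> W -> R -> N -> M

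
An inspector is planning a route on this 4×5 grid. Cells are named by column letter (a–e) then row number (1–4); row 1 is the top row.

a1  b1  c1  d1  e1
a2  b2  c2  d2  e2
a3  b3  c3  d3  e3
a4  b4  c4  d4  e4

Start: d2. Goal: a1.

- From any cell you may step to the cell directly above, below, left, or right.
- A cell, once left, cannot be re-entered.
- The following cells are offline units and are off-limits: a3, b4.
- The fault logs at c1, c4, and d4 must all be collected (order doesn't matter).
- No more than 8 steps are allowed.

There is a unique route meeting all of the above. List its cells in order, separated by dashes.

Any route must reach c1, c4, and d4 and still end at a1 within 8 moves, so the order of the required stops is forced.
Route from d2: 2× down (reaching d4), left to c4, 3× up (reaching c1), 2× left (reaching a1) — 8 moves in all.
Check: all required cells visited; 8 ≤ 8 moves.

d2 - d3 - d4 - c4 - c3 - c2 - c1 - b1 - a1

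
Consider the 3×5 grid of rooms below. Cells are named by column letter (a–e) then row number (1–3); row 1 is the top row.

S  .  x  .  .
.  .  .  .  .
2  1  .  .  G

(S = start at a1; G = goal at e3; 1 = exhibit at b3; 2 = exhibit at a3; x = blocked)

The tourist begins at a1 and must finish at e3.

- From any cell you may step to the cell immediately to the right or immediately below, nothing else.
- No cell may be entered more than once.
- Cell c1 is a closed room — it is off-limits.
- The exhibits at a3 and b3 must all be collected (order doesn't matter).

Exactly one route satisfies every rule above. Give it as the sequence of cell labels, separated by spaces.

a1 a2 a3 b3 c3 d3 e3

Moves only go right or down, so the column and row indices never decrease.
Route from a1: down 2 to a3, right 4 to e3 — 6 moves in all.
Check: all required cells visited.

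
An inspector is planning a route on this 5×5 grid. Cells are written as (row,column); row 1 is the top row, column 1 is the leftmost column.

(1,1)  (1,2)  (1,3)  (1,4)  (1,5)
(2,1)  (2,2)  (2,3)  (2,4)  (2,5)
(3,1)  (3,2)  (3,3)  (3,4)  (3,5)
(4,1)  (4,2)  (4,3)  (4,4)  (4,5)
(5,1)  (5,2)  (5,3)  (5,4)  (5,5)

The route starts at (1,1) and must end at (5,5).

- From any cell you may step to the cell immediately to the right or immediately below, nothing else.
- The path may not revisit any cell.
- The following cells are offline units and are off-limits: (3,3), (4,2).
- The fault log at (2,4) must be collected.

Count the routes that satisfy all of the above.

16

A right/down-only route from (1,1) to (5,5) makes exactly 4 down-moves and 4 right-moves in some order.
With no other constraints that would be C(8,4) = 70 routes.
Split at (2,4) and multiply the segment counts (each segment already excludes blocked cells): (1,1)→(2,4): 4; (2,4)→(5,5): 4; product = 16.
That gives 16 routes.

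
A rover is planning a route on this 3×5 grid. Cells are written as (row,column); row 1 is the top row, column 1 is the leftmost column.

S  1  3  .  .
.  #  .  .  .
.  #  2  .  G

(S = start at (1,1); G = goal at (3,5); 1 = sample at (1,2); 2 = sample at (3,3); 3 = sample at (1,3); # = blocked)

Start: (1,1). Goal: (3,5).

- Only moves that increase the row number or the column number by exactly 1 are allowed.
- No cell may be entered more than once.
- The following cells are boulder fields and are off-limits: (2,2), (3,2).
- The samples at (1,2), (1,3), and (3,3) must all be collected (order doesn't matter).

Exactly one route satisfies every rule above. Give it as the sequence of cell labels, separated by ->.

Moves only go right or down, so the column and row indices never decrease.
Route from (1,1): right 2 to (1,3), down 2 to (3,3), right 2 to (3,5) — 6 moves in all.
Check: all required cells visited.

(1,1) -> (1,2) -> (1,3) -> (2,3) -> (3,3) -> (3,4) -> (3,5)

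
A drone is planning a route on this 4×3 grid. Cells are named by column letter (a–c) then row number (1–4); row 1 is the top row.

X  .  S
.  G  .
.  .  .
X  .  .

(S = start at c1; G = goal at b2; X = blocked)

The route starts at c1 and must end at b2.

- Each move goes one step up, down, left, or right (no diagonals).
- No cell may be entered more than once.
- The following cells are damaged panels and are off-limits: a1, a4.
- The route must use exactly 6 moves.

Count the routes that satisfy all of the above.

2

Need simple routes of exactly 6 moves from c1 to b2 (Manhattan distance 2, so 2 moves are spent on a detour and 2 undoing it).
Enumerating: c1 c2 c3 c4 b4 b3 b2 | c1 c2 c3 b3 a3 a2 b2.
That gives 2 routes.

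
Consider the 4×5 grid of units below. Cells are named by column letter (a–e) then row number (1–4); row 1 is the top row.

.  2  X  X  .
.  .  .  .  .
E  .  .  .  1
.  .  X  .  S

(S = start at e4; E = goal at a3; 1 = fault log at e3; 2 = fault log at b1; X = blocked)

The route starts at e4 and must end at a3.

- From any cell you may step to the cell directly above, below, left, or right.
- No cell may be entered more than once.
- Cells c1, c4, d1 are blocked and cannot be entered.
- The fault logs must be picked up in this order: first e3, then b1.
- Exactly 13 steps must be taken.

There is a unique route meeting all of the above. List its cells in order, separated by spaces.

e4 d4 d3 e3 e2 d2 c2 c3 b3 b2 b1 a1 a2 a3

The waypoints must appear in the order e3, b1, with no cell reused.
Route from e4: left to d4, up to d3, right to e3, up to e2, 2× left (reaching c2), down to c3, left to b3, 2× up (reaching b1), left to a1, 2× down (reaching a3) — 13 moves in all.
Check: order respected (1 at step 3, 2 at step 10); 13 moves as required.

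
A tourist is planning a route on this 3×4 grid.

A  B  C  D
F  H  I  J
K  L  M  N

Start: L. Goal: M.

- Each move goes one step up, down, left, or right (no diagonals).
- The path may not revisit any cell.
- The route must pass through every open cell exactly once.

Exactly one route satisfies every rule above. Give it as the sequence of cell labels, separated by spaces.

Need to visit all 12 open cells exactly once, starting at L and ending at M.
Cell A has only two open neighbours (F and B), so the path must pass straight through it: one of those is the cell it's entered from and the other is where it exits.
Route from L: left to K, 2× up (reaching A), right to B, down to H, right to I, up to C, right to D, 2× down (reaching N), left to M — 11 moves in all.
Check: all 12 open cells covered.

L K F A B H I C D J N M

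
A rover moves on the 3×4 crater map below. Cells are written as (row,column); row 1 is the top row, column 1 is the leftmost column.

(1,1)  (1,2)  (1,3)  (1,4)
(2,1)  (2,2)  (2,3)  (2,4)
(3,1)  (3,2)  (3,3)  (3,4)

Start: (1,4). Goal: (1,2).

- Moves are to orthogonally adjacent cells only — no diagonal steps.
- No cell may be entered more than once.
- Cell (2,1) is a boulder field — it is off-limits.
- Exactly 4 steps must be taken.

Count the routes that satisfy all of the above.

Need simple routes of exactly 4 moves from (1,4) to (1,2) (Manhattan distance 2, so 1 moves are spent on a detour and 1 undoing it).
Enumerating: (1,4) (2,4) (2,3) (1,3) (1,2) | (1,4) (2,4) (2,3) (2,2) (1,2) | (1,4) (1,3) (2,3) (2,2) (1,2).
That gives 3 routes.

3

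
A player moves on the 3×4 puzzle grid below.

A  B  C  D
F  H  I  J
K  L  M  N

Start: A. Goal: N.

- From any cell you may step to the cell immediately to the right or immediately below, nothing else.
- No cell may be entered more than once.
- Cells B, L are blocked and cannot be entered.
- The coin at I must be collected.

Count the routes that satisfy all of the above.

2

A right/down-only route from A to N makes exactly 2 down-moves and 3 right-moves in some order.
With no other constraints that would be C(5,2) = 10 routes.
Split at I and multiply the segment counts (each segment already excludes blocked cells): A→I: 1; I→N: 2; product = 2.
That gives 2 routes.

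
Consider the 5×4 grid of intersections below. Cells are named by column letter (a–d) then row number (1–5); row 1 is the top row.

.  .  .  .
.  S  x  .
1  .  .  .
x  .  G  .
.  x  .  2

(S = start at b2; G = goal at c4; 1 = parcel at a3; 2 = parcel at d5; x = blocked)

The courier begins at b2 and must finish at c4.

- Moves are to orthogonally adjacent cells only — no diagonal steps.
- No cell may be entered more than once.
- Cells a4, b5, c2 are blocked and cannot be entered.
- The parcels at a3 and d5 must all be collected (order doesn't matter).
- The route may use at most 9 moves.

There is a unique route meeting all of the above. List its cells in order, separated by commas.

b2, a2, a3, b3, c3, d3, d4, d5, c5, c4

The 9-move cap with required stops at a3, d5 leaves no slack for detours.
Route from b2: left to a2, down to a3, 3× right (reaching d3), 2× down (reaching d5), left to c5, up to c4 — 9 moves in all.
Check: all required cells visited; 9 ≤ 9 moves.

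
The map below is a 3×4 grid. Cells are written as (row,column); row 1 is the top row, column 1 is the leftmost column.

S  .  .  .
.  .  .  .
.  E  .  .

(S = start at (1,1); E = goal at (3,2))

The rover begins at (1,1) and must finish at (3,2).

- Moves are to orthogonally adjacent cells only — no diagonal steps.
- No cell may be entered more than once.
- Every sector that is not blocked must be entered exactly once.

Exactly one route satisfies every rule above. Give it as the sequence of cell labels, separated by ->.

(1,1) -> (1,2) -> (1,3) -> (1,4) -> (2,4) -> (3,4) -> (3,3) -> (2,3) -> (2,2) -> (2,1) -> (3,1) -> (3,2)

Need to visit all 12 open cells exactly once, starting at (1,1) and ending at (3,2).
Route from (1,1): 3× right (reaching (1,4)), 2× down (reaching (3,4)), left to (3,3), up to (2,3), 2× left (reaching (2,1)), down to (3,1), right to (3,2) — 11 moves in all.
Check: all 12 open cells covered.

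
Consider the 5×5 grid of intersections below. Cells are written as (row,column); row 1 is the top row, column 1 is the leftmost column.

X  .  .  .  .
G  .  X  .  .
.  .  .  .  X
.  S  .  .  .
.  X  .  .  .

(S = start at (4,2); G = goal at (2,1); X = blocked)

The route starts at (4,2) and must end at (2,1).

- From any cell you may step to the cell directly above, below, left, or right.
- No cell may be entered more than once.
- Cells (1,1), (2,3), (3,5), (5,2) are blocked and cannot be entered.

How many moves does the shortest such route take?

3

The Manhattan distance from (4,2) to (2,1) is |4−2| + |2−1| = 3, so at least 3 moves are needed.
A route of 3 moves achieves this: (4,2) → (3,2) → (2,2) → (2,1).
Since 3 matches the lower bound, it is optimal.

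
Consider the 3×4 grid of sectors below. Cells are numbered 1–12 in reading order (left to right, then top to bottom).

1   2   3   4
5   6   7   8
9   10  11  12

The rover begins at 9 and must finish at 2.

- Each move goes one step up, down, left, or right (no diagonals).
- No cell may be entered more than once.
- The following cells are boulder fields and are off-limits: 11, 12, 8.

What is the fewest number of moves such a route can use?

3

The Manhattan distance from 9 to 2 is |3−1| + |1−2| = 3, so at least 3 moves are needed.
A route of 3 moves achieves this: 9 → 5 → 1 → 2.
Since 3 matches the lower bound, it is optimal.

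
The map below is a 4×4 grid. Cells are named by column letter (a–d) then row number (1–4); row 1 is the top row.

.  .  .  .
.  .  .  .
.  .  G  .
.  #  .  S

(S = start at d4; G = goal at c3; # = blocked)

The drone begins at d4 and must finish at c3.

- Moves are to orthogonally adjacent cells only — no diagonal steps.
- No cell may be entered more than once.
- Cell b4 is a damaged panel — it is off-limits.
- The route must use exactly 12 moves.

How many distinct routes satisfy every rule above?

2

Need simple routes of exactly 12 moves from d4 to c3 (Manhattan distance 2, so 5 moves are spent on a detour and 5 undoing it).
Enumerating: d4 d3 d2 d1 c1 c2 b2 b1 a1 a2 a3 b3 c3 | d4 d3 d2 d1 c1 b1 a1 a2 a3 b3 b2 c2 c3.
That gives 2 routes.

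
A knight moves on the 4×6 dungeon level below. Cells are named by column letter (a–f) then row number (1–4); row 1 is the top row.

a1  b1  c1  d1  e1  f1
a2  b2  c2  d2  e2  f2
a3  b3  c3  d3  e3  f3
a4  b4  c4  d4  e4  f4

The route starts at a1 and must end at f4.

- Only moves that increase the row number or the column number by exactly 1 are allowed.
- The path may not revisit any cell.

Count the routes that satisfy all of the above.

A right/down-only route from a1 to f4 makes exactly 3 down-moves and 5 right-moves in some order.
With no other constraints that would be C(8,3) = 56 routes.
That gives 56 routes.

56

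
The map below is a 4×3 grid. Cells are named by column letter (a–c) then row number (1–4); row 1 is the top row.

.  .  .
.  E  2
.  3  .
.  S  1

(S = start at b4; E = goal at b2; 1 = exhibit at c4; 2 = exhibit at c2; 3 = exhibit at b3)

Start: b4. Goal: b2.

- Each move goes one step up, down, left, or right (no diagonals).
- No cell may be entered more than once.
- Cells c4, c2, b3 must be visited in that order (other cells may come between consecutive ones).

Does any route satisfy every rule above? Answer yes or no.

One route that works: b4 → c4 → c3 → c2 → c1 → b1 → a1 → a2 → a3 → b3 → b2.

yes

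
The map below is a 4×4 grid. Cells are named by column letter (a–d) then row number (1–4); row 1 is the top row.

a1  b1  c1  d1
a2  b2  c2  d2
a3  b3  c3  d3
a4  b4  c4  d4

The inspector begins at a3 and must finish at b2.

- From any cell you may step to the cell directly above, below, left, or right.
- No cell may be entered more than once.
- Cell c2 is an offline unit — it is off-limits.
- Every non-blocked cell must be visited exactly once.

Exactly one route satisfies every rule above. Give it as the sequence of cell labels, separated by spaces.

a3 a4 b4 b3 c3 c4 d4 d3 d2 d1 c1 b1 a1 a2 b2

Need to visit all 15 open cells exactly once, starting at a3 and ending at b2.
Cell d4 has only two open neighbours (d3 and c4), so the path must pass straight through it: one of those is the cell it's entered from and the other is where it exits.
Route from a3: down to a4, right to b4, up to b3, right to c3, down to c4, right to d4, 3× up (reaching d1), 3× left (reaching a1), down to a2, right to b2 — 14 moves in all.
Check: all 15 open cells covered.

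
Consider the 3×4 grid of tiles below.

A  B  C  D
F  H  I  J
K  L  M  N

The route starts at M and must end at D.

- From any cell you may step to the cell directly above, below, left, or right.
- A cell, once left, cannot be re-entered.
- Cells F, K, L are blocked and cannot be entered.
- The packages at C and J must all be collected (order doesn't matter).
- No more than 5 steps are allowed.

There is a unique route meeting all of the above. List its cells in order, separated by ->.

M -> N -> J -> I -> C -> D

The budget equals the shortest possible length, so every move has to be on a shortest route through the required cells.
Route from M: right 1 to N, up 1 to J, left 1 to I, up 1 to C, right 1 to D — 5 moves in all.
Check: all required cells visited; 5 ≤ 5 moves.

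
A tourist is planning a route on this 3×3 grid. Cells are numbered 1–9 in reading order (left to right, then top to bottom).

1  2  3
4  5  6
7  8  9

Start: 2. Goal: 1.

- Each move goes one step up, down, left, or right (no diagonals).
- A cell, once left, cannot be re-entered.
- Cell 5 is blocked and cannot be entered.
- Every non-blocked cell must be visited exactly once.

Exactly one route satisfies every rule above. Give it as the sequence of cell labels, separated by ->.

Need to visit all 8 open cells exactly once, starting at 2 and ending at 1.
Cell 6 has only two open neighbours (3 and 9), so the path must pass straight through it: one of those is the cell it's entered from and the other is where it exits.
Route from 2: right 1 to 3, down 2 to 9, left 2 to 7, up 2 to 1 — 7 moves in all.
Check: all 8 open cells covered.

2 -> 3 -> 6 -> 9 -> 8 -> 7 -> 4 -> 1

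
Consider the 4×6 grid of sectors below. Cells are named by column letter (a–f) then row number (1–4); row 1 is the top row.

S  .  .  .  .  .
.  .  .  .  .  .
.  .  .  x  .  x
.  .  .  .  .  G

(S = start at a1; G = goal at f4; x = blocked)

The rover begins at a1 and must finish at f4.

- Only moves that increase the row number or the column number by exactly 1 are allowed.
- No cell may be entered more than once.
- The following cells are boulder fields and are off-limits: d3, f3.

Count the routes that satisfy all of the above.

A right/down-only route from a1 to f4 makes exactly 3 down-moves and 5 right-moves in some order.
With no other constraints that would be C(8,3) = 56 routes.
Subtract routes through each blocked cell (inclusion–exclusion for overlaps): − through d3: 30 − through f3: 21 + through d3&f3: 10 → 15.
That gives 15 routes.

15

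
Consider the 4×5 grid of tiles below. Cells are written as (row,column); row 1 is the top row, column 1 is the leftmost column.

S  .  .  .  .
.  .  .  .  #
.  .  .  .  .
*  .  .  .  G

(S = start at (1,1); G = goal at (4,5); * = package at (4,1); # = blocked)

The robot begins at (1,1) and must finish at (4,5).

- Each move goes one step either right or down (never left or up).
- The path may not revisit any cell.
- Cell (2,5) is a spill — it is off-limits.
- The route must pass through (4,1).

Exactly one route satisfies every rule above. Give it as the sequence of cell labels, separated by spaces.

(1,1) (2,1) (3,1) (4,1) (4,2) (4,3) (4,4) (4,5)

Moves only go right or down, so the column and row indices never decrease.
Route from (1,1): down 3 to (4,1), right 4 to (4,5) — 7 moves in all.
Check: all required cells visited.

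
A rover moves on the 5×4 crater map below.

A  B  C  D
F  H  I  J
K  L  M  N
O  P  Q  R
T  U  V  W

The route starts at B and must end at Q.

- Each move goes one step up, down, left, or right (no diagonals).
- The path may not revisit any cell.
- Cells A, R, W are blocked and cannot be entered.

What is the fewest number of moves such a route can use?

4

The Manhattan distance from B to Q is |1−4| + |2−3| = 4, so at least 4 moves are needed.
A route of 4 moves achieves this: B → H → L → P → Q.
Since 4 matches the lower bound, it is optimal.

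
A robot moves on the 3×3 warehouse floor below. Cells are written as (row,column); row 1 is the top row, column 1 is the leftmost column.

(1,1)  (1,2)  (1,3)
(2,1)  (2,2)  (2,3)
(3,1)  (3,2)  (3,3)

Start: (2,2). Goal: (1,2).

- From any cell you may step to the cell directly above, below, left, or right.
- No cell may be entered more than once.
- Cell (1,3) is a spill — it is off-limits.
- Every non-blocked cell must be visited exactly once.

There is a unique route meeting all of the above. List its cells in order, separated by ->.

Need to visit all 8 open cells exactly once, starting at (2,2) and ending at (1,2).
Route from (2,2): right to (2,3), down to (3,3), 2× left (reaching (3,1)), 2× up (reaching (1,1)), right to (1,2) — 7 moves in all.
Check: all 8 open cells covered.

(2,2) -> (2,3) -> (3,3) -> (3,2) -> (3,1) -> (2,1) -> (1,1) -> (1,2)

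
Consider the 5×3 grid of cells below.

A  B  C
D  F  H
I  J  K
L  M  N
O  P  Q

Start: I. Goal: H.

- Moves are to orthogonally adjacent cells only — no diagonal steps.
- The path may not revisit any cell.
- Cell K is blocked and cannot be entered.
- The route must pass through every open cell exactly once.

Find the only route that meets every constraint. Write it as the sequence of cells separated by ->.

I -> L -> O -> P -> Q -> N -> M -> J -> F -> D -> A -> B -> C -> H

Need to visit all 14 open cells exactly once, starting at I and ending at H.
Cell C has only two open neighbours (H and B), so the path must pass straight through it: one of those is the cell it's entered from and the other is where it exits.
Route from I: 2× down (reaching O), 2× right (reaching Q), up to N, left to M, 2× up (reaching F), left to D, up to A, 2× right (reaching C), down to H — 13 moves in all.
Check: all 14 open cells covered.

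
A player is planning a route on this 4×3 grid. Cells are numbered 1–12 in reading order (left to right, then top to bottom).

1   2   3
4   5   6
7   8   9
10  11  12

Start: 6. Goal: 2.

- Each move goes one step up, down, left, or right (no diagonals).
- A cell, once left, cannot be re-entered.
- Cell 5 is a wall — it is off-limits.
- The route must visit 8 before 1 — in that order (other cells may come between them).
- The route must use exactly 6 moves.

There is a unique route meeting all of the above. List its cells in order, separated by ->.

The waypoints must appear in the order 8, 1, with no cell reused.
Route from 6: down 1 to 9, left 2 to 7, up 2 to 1, right 1 to 2 — 6 moves in all.
Check: order respected (8 at step 2, 1 at step 5); 6 moves as required.

6 -> 9 -> 8 -> 7 -> 4 -> 1 -> 2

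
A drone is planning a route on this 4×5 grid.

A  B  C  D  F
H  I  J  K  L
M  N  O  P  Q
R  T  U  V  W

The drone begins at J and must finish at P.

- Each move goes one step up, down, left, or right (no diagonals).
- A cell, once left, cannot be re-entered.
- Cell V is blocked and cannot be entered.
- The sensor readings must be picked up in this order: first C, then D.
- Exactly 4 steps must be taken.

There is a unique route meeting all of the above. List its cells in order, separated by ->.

J -> C -> D -> K -> P

The waypoints must appear in the order C, D, with no cell reused.
Route from J: up to C, right to D, 2× down (reaching P) — 4 moves in all.
Check: order respected (C at step 1, D at step 2); 4 moves as required.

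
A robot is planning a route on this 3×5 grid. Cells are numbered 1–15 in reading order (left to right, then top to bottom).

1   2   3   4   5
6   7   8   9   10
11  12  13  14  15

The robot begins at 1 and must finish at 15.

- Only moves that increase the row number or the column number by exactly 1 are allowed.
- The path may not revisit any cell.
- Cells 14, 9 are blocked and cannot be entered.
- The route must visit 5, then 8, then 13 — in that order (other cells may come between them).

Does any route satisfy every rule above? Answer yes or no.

no

8 lies to the left of 5, so going from 5 to 8 would need a leftward move — but moves only go right/down, so 5 cannot be visited before 8.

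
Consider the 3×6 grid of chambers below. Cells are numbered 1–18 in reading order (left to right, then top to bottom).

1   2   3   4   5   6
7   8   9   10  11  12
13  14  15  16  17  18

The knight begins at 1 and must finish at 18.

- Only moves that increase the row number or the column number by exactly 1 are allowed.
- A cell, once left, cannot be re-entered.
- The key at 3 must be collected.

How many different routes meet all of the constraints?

10

A right/down-only route from 1 to 18 makes exactly 2 down-moves and 5 right-moves in some order.
With no other constraints that would be C(7,2) = 21 routes.
Split at 3 and multiply the segment counts: 1→3: 1; 3→18: 10; product = 10.
That gives 10 routes.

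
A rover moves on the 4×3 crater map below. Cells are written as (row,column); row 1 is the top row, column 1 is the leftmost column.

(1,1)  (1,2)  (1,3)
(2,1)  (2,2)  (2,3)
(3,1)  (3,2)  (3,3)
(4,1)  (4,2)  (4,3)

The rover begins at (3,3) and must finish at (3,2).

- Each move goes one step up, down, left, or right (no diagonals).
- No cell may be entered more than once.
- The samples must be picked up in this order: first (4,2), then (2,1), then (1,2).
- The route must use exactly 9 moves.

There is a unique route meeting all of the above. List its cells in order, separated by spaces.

(3,3) (4,3) (4,2) (4,1) (3,1) (2,1) (1,1) (1,2) (2,2) (3,2)

The waypoints must appear in the order (4,2), (2,1), (1,2), with no cell reused.
Route from (3,3): down 1 to (4,3), left 2 to (4,1), up 3 to (1,1), right 1 to (1,2), down 2 to (3,2) — 9 moves in all.
Check: order respected ((4,2) at step 2, (2,1) at step 5, (1,2) at step 7); 9 moves as required.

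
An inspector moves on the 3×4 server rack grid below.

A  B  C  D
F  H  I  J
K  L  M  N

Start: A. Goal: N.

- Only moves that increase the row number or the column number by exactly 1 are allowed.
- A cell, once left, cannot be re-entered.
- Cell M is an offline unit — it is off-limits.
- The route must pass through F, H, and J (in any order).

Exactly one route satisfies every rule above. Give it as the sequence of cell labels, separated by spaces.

A F H I J N

Moves only go right or down, so the column and row indices never decrease.
Route from A: down to F, 3× right (reaching J), down to N — 5 moves in all.
Check: all required cells visited.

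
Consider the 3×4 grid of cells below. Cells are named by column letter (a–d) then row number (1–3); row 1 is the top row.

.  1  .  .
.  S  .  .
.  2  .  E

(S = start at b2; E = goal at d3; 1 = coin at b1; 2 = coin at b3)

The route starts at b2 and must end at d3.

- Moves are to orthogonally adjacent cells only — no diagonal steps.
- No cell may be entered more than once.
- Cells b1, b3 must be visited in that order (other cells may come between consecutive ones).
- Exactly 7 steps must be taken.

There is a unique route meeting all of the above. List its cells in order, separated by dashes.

The waypoints must appear in the order b1, b3, with no cell reused.
Route from b2: up to b1, left to a1, 2× down (reaching a3), 3× right (reaching d3) — 7 moves in all.
Check: order respected (1 at step 1, 2 at step 5); 7 moves as required.

b2 - b1 - a1 - a2 - a3 - b3 - c3 - d3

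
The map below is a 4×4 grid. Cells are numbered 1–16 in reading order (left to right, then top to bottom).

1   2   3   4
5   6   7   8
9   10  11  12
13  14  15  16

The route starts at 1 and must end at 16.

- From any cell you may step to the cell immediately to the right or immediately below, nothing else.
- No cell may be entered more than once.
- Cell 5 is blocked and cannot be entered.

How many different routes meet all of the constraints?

A right/down-only route from 1 to 16 makes exactly 3 down-moves and 3 right-moves in some order.
With no other constraints that would be C(6,3) = 20 routes.
Subtract routes through each blocked cell (inclusion–exclusion for overlaps): − through 5: 10 → 10.
That gives 10 routes.

10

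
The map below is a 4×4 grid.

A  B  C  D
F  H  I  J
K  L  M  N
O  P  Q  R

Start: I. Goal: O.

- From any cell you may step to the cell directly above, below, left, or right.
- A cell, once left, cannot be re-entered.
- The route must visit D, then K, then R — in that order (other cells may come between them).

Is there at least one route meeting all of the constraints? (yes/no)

One route that works: I → J → D → C → B → H → F → K → L → M → N → R → Q → P → O.

yes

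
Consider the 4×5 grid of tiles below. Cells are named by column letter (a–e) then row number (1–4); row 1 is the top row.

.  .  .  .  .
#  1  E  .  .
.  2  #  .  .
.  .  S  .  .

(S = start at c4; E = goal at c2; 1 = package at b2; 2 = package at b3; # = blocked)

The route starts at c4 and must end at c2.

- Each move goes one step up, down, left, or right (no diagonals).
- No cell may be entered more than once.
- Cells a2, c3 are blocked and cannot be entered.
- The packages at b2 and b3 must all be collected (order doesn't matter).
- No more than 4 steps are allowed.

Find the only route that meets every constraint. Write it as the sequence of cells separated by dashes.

Any route must reach b2 and b3 and still end at c2 within 4 moves, so the order of the required stops is forced.
Route from c4: left to b4, 2× up (reaching b2), right to c2 — 4 moves in all.
Check: all required cells visited; 4 ≤ 4 moves.

c4 - b4 - b3 - b2 - c2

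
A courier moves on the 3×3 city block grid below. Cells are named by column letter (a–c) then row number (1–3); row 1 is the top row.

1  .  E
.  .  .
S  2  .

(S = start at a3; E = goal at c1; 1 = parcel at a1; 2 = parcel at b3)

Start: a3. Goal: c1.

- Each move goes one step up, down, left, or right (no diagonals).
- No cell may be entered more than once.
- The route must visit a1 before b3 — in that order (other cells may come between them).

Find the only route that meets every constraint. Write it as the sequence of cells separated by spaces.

The waypoints must appear in the order a1, b3, with no cell reused.
Route from a3: 2× up (reaching a1), right to b1, 2× down (reaching b3), right to c3, 2× up (reaching c1) — 8 moves in all.
Check: order respected (1 at step 2, 2 at step 5).

a3 a2 a1 b1 b2 b3 c3 c2 c1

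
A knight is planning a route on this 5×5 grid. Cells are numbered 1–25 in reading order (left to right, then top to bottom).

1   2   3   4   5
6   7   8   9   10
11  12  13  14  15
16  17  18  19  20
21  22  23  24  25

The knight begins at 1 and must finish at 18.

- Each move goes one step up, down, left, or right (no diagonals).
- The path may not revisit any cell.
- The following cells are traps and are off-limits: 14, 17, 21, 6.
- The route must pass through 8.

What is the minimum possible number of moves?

5

Any route passes through 8 somewhere between 1 and 18. Summing Manhattan distances along the two legs (1 → 8 → 18) gives a lower bound of 3 + 2 = 5 moves.
A route of 5 moves achieves this: 1 → 2 → 7 → 8 → 13 → 18.
Since 5 matches the lower bound, it is optimal.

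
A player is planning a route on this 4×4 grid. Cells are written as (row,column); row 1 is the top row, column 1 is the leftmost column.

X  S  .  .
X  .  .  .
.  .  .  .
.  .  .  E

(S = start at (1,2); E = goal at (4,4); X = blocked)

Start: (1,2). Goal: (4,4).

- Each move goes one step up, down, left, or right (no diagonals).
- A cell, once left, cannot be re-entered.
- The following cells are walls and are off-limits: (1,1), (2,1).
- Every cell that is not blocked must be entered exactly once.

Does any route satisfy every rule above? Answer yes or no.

yes

One route that works: (1,2) → (2,2) → (3,2) → (3,1) → (4,1) → (4,2) → (4,3) → (3,3) → (2,3) → (1,3) → (1,4) → (2,4) → (3,4) → (4,4).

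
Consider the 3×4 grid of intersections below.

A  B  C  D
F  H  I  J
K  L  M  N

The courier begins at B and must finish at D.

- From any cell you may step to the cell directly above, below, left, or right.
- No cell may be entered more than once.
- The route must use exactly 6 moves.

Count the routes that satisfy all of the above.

7

Need simple routes of exactly 6 moves from B to D (Manhattan distance 2, so 2 moves are spent on a detour and 2 undoing it).
Enumerating: B H L M I C D | B H L M I J D | B H L M N J D | B H I M N J D | B A F H I C D | B A F H I J D | B C I M N J D.
That gives 7 routes.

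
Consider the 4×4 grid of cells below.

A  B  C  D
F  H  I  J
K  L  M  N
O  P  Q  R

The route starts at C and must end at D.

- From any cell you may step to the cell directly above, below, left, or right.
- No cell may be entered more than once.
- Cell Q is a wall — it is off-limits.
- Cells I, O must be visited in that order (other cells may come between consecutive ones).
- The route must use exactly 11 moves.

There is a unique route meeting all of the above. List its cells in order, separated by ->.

The waypoints must appear in the order I, O, with no cell reused.
Route from C: down to I, 2× left (reaching F), 2× down (reaching O), right to P, up to L, 2× right (reaching N), 2× up (reaching D) — 11 moves in all.
Check: order respected (I at step 1, O at step 5); 11 moves as required.

C -> I -> H -> F -> K -> O -> P -> L -> M -> N -> J -> D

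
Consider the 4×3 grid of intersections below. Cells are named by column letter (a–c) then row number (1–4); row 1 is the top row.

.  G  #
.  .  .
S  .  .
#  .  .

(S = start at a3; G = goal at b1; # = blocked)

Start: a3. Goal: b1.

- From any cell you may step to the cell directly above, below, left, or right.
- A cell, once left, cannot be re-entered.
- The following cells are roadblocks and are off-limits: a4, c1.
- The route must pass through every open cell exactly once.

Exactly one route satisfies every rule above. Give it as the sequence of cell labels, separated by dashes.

a3 - b3 - b4 - c4 - c3 - c2 - b2 - a2 - a1 - b1

Need to visit all 10 open cells exactly once, starting at a3 and ending at b1.
Route from a3: right to b3, down to b4, right to c4, 2× up (reaching c2), 2× left (reaching a2), up to a1, right to b1 — 9 moves in all.
Check: all 10 open cells covered.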